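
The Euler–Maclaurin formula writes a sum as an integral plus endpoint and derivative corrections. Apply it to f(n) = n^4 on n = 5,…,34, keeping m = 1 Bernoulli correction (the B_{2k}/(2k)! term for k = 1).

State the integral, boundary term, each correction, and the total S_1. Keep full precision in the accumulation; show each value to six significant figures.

The integral term ∫_5^34 x^4 dx = 9.08646e+06.
Endpoint term: (f(5) + f(34))/2 = (625.000 + 1.33634e+06)/2 = 668480.
Integral + boundary = 9.75494e+06.
Order-1 term: 1/12 · (157216 − 500.000) = 13059.7.

S_1 ≈ 9.76800e+06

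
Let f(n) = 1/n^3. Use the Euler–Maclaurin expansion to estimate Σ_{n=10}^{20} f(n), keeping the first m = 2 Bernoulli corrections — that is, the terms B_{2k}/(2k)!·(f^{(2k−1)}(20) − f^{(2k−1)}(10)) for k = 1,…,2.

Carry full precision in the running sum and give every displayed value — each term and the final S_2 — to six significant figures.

S_2 ≈ 0.00433586

Integral: ∫_10^20 1/x^3 dx = 0.00375000.
½[f(10) + f(20)] = ½[0.00100000 + 0.000125000] = 0.000562500.
Running total after boundary: 0.00431250.
Order-1 term: 1/12 · (-1.87500e-05 − (-0.000300000)) = 2.34375e-05.
Partial sum through k=1: 0.00433594.
Order-2 term: −1/720 · (-9.37500e-07 − (-6.00000e-05)) = -8.20312e-08.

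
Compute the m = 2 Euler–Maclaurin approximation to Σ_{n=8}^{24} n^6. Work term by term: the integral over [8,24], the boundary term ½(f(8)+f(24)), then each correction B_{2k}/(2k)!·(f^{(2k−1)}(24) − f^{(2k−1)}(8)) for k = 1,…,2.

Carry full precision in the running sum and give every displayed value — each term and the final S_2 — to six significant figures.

The integral term ∫_8^24 x^6 dx = 6.54911e+08.
Boundary: ½(f(8) + f(24)) = ½(262144 + 1.91103e+08) = 9.56826e+07.
Integral + boundary = 7.50593e+08.
k=1: B_{2}/(2)! × [f^{(1)}(24) − f^{(1)}(8)] = 1/12 × (4.77757e+07 − 196608) = 3.96493e+06.
Partial sum through k=1: 7.54558e+08.
k=2: B_{4}/(4)! × [f^{(3)}(24) − f^{(3)}(8)] = −1/720 × (1.65888e+06 − 61440.0) = -2218.67.

S_2 ≈ 7.54556e+08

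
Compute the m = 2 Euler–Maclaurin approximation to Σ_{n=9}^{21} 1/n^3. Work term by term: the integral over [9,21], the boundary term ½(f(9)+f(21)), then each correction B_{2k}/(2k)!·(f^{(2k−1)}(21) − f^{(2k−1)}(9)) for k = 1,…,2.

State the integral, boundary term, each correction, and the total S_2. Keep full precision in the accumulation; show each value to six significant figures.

Integral: ∫_9^21 1/x^3 dx = 0.00503905.
Boundary: ½(f(9) + f(21)) = ½(0.00137174 + 0.000107980) = 0.000739861.
Running total after boundary: 0.00577891.
Order-1 term: 1/12 · (-1.54257e-05 − (-0.000457247)) = 3.68185e-05.
After k=1: 0.00581573.
Order-2 term: −1/720 · (-6.99577e-07 − (-0.000112901)) = -1.55835e-07.

S_2 ≈ 0.00581558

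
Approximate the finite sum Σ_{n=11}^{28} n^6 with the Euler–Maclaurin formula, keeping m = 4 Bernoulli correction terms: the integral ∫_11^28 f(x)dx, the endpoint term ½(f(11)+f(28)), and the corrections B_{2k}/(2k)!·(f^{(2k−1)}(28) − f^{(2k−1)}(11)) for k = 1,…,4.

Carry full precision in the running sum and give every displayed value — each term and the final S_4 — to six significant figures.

S_4 ≈ 2.17513e+09

The integral term ∫_11^28 x^6 dx = 1.92478e+09.
Endpoint term: (f(11) + f(28))/2 = (1.77156e+06 + 4.81890e+08)/2 = 2.41831e+08.
Integral + boundary = 2.16661e+09.
k=1: B_{2}/(2)! × [f^{(1)}(28) − f^{(1)}(11)] = 1/12 × (1.03262e+08 − 966306) = 8.52466e+06.
Partial sum through k=1: 2.17513e+09.
k=2: B_{4}/(4)! × [f^{(3)}(28) − f^{(3)}(11)] = −1/720 × (2.63424e+06 − 159720) = -3436.83.
Partial sum through k=2: 2.17513e+09.
k=3: B_{6}/(6)! × [f^{(5)}(28) − f^{(5)}(11)] = 1/30240 × (20160.0 − 7920.00) = 0.404762.
Partial sum through k=3: 2.17513e+09.
k=4: B_{8}/(8)! × [f^{(7)}(28) − f^{(7)}(11)] = −1/1209600 × (0.00000 − 0.00000) = 0.00000.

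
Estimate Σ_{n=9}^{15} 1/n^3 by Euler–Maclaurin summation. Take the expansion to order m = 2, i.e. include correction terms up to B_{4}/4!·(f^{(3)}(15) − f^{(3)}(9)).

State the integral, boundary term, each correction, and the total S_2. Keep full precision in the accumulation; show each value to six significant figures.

S_2 ≈ 0.00481765

The integral term ∫_9^15 1/x^3 dx = 0.00395062.
½[f(9) + f(15)] = ½[0.00137174 + 0.000296296] = 0.000834019.
Running total after boundary: 0.00478464.
k=1: B_{2}/(2)! × [f^{(1)}(15) − f^{(1)}(9)] = 1/12 × (-5.92593e-05 − (-0.000457247)) = 3.31657e-05.
Running total after k=1: 0.00481780.
k=2: B_{4}/(4)! × [f^{(3)}(15) − f^{(3)}(9)] = −1/720 × (-5.26749e-06 − (-0.000112901)) = -1.49490e-07.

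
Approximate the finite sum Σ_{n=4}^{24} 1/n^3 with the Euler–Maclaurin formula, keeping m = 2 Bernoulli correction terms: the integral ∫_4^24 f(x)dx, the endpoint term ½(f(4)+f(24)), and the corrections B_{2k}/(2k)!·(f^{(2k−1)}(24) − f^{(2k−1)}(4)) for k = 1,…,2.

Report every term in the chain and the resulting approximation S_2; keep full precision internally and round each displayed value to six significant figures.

∫_4^24 1/x^3 dx evaluates to 0.0303819.
Endpoint term: (f(4) + f(24))/2 = (0.0156250 + 7.23380e-05)/2 = 0.00784867.
Integral + boundary = 0.0382306.
Correction k=1: B_{2}/2! · (f^{(1)}(24) − f^{(1)}(4)) = 1/12 · (-9.04225e-06 − (-0.0117188)) = 0.000975809.
Partial sum through k=1: 0.0392064.
Correction k=2: B_{4}/4! · (f^{(3)}(24) − f^{(3)}(4)) = −1/720 · (-3.13967e-07 − (-0.0146484)) = -2.03446e-05.

S_2 ≈ 0.0391861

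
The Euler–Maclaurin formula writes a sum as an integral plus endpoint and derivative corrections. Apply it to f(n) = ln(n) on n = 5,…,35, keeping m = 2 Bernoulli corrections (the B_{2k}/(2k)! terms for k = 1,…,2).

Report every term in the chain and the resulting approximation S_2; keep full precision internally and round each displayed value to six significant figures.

S_2 ≈ 88.9581

Integral: ∫_5^35 ln(x) dx = 86.3900.
Endpoint term: (f(5) + f(35))/2 = (1.60944 + 3.55535)/2 = 2.58239.
So far: 88.9724.
Order-1 term: 1/12 · (0.0285714 − 0.200000) = -0.0142857.
Running total after k=1: 88.9581.
Order-2 term: −1/720 · (4.66472e-05 − 0.0160000) = 2.21574e-05.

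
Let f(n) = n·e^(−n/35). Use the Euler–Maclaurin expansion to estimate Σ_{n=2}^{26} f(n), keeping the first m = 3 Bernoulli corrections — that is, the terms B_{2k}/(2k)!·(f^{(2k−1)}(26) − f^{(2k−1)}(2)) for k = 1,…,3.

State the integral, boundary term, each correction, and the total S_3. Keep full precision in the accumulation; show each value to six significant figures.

∫_2^26 x·e^(−x/35) dx evaluates to 207.343.
Boundary: ½(f(2) + f(26)) = ½(1.88892 + 12.3696) = 7.12924.
Integral + boundary = 214.472.
k=1: B_{2}/(2)! × [f^{(1)}(26) − f^{(1)}(2)] = 1/12 × (0.122336 − 0.890490) = -0.0640128.
Running total after k=1: 214.408.
k=2: B_{4}/(4)! × [f^{(3)}(26) − f^{(3)}(2)] = −1/720 × (0.000876606 − 0.00226890) = 1.93375e-06.
Running total after k=2: 214.408.
k=3: B_{6}/(6)! × [f^{(5)}(26) − f^{(5)}(2)] = 1/30240 × (1.34967e-06 − 3.11092e-06) = -5.82425e-11.

S_3 ≈ 214.408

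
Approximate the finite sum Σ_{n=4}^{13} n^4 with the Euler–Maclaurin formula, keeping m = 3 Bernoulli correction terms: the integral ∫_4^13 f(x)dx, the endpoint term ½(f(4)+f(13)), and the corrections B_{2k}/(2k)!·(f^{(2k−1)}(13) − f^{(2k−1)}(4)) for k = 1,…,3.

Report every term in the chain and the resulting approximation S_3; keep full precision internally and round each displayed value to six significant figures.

Integral: ∫_4^13 x^4 dx = 74053.8.
½[f(4) + f(13)] = ½[256.000 + 28561.0] = 14408.5.
So far: 88462.3.
k=1: B_{2}/(2)! × [f^{(1)}(13) − f^{(1)}(4)] = 1/12 × (8788.00 − 256.000) = 711.000.
After k=1: 89173.3.
k=2: B_{4}/(4)! × [f^{(3)}(13) − f^{(3)}(4)] = −1/720 × (312.000 − 96.0000) = -0.300000.
After k=2: 89173.0.
k=3: B_{6}/(6)! × [f^{(5)}(13) − f^{(5)}(4)] = 1/30240 × (0.00000 − 0.00000) = 0.00000.

S_3 ≈ 89173.0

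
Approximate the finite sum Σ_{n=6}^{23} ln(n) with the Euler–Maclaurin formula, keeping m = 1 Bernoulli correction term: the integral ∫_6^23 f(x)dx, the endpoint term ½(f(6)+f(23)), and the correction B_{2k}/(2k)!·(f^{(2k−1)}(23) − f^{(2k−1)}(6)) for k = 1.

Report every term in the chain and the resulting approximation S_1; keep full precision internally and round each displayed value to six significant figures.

∫_6^23 ln(x) dx evaluates to 44.3658.
Boundary: ½(f(6) + f(23)) = ½(1.79176 + 3.13549) = 2.46363.
Integral + boundary = 46.8294.
Correction k=1: B_{2}/2! · (f^{(1)}(23) − f^{(1)}(6)) = 1/12 · (0.0434783 − 0.166667) = -0.0102657.

S_1 ≈ 46.8192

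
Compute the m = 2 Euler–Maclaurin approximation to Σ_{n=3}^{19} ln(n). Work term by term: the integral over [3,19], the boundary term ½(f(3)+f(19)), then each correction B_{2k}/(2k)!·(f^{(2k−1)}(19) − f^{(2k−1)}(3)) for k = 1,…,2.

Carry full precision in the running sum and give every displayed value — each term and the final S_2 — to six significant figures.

S_2 ≈ 38.6467

∫_3^19 ln(x) dx evaluates to 36.6485.
Boundary: ½(f(3) + f(19)) = ½(1.09861 + 2.94444) = 2.02153.
Running total after boundary: 38.6700.
k=1: B_{2}/(2)! × [f^{(1)}(19) − f^{(1)}(3)] = 1/12 × (0.0526316 − 0.333333) = -0.0233918.
Partial sum through k=1: 38.6466.
k=2: B_{4}/(4)! × [f^{(3)}(19) − f^{(3)}(3)] = −1/720 × (0.000291588 − 0.0740741) = 0.000102476.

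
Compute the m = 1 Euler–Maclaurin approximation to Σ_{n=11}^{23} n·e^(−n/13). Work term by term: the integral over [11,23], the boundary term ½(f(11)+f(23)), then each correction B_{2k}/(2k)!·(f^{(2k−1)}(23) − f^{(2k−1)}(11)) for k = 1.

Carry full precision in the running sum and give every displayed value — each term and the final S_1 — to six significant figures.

∫_11^23 x·e^(−x/13) dx evaluates to 54.0902.
Endpoint term: (f(11) + f(23))/2 = (4.71968 + 3.92067)/2 = 4.32018.
Integral + boundary = 58.4103.
Order-1 term: 1/12 · (-0.131126 − 0.0660095) = -0.0164280.

S_1 ≈ 58.3939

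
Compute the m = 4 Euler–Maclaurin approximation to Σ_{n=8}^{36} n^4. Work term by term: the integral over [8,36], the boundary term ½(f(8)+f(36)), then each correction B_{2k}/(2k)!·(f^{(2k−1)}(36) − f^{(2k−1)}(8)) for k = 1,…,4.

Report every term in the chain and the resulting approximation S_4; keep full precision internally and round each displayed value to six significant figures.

S_4 ≈ 1.29439e+07

The integral term ∫_8^36 x^4 dx = 1.20867e+07.
Boundary: ½(f(8) + f(36)) = ½(4096.00 + 1.67962e+06) = 841856.
Running total after boundary: 1.29285e+07.
k=1: B_{2}/(2)! × [f^{(1)}(36) − f^{(1)}(8)] = 1/12 × (186624 − 2048.00) = 15381.3.
After k=1: 1.29439e+07.
k=2: B_{4}/(4)! × [f^{(3)}(36) − f^{(3)}(8)] = −1/720 × (864.000 − 192.000) = -0.933333.
After k=2: 1.29439e+07.
k=3: B_{6}/(6)! × [f^{(5)}(36) − f^{(5)}(8)] = 1/30240 × (0.00000 − 0.00000) = 0.00000.
After k=3: 1.29439e+07.
k=4: B_{8}/(8)! × [f^{(7)}(36) − f^{(7)}(8)] = −1/1209600 × (0.00000 − 0.00000) = 0.00000.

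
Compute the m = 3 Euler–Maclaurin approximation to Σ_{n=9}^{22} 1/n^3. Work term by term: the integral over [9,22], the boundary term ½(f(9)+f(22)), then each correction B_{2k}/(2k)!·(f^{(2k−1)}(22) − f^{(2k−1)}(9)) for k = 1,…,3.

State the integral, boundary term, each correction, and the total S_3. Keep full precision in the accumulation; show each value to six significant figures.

S_3 ≈ 0.00590949

The integral term ∫_9^22 1/x^3 dx = 0.00513978.
Boundary: ½(f(9) + f(22)) = ½(0.00137174 + 9.39144e-05) = 0.000732828.
So far: 0.00587261.
Order-1 term: 1/12 · (-1.28065e-05 − (-0.000457247)) = 3.70367e-05.
Partial sum through k=1: 0.00590965.
Order-2 term: −1/720 · (-5.29194e-07 − (-0.000112901)) = -1.56071e-07.
Partial sum through k=2: 0.00590949.
Order-3 term: 1/30240 · (-4.59218e-08 − (-5.85410e-05)) = 1.93436e-09.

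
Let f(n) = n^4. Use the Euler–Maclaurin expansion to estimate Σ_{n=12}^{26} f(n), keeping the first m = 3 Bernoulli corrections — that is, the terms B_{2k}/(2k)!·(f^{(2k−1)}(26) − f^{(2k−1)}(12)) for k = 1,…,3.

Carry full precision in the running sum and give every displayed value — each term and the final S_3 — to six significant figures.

S_3 ≈ 2.57065e+06

The integral term ∫_12^26 x^4 dx = 2.32651e+06.
Endpoint term: (f(12) + f(26))/2 = (20736.0 + 456976)/2 = 238856.
So far: 2.56536e+06.
Correction k=1: B_{2}/2! · (f^{(1)}(26) − f^{(1)}(12)) = 1/12 · (70304.0 − 6912.00) = 5282.67.
Running total after k=1: 2.57065e+06.
Correction k=2: B_{4}/4! · (f^{(3)}(26) − f^{(3)}(12)) = −1/720 · (624.000 − 288.000) = -0.466667.
Running total after k=2: 2.57065e+06.
Correction k=3: B_{6}/6! · (f^{(5)}(26) − f^{(5)}(12)) = 1/30240 · (0.00000 − 0.00000) = 0.00000.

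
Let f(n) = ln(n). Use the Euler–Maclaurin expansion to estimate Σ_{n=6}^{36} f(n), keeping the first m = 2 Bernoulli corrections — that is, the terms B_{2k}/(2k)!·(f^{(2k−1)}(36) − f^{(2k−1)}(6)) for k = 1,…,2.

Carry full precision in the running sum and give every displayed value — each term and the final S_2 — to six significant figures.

S_2 ≈ 90.9322

∫_6^36 ln(x) dx evaluates to 88.2561.
Boundary: ½(f(6) + f(36)) = ½(1.79176 + 3.58352) = 2.68764.
Integral + boundary = 90.9438.
Order-1 term: 1/12 · (0.0277778 − 0.166667) = -0.0115741.
Running total after k=1: 90.9322.
Order-2 term: −1/720 · (4.28669e-05 − 0.00925926) = 1.28005e-05.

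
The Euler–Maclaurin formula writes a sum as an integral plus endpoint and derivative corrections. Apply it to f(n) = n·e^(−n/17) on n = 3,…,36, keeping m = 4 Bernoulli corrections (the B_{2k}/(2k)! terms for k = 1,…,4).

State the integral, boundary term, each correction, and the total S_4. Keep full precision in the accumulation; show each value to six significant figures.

S_4 ≈ 179.947

The integral term ∫_3^36 x·e^(−x/17) dx = 176.593.
½[f(3) + f(36)] = ½[2.51467 + 4.33132] = 3.42299.
So far: 180.016.
Correction k=1: B_{2}/2! · (f^{(1)}(36) − f^{(1)}(3)) = 1/12 · (-0.134469 − 0.690302) = -0.0687309.
Running total after k=1: 179.947.
Correction k=2: B_{4}/4! · (f^{(3)}(36) − f^{(3)}(3)) = −1/720 · (0.000367335 − 0.00818944) = 1.08640e-05.
Running total after k=2: 179.947.
Correction k=3: B_{6}/6! · (f^{(5)}(36) − f^{(5)}(3)) = 1/30240 · (4.15211e-06 − 4.84093e-05) = -1.46353e-09.
Running total after k=3: 179.947.
Correction k=4: B_{8}/8! · (f^{(7)}(36) − f^{(7)}(3)) = −1/1209600 · (2.43362e-08 − 2.36960e-07) = 1.75780e-13.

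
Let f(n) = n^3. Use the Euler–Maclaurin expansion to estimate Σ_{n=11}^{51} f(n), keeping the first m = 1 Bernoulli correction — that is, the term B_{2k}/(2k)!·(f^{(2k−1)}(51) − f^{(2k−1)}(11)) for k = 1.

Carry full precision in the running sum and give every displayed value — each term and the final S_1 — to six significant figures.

∫_11^51 x^3 dx evaluates to 1.68764e+06.
Endpoint term: (f(11) + f(51))/2 = (1331.00 + 132651)/2 = 66991.0.
Running total after boundary: 1.75463e+06.
Order-1 term: 1/12 · (7803.00 − 363.000) = 620.000.

S_1 ≈ 1.75525e+06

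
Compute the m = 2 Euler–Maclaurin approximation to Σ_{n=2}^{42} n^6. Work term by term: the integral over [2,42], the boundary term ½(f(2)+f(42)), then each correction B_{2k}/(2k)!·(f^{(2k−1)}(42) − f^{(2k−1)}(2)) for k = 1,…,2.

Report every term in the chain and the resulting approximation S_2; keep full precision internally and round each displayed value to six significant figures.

The integral term ∫_2^42 x^6 dx = 3.29342e+10.
Boundary: ½(f(2) + f(42)) = ½(64.0000 + 5.48903e+09) = 2.74452e+09.
So far: 3.56787e+10.
k=1: B_{2}/(2)! × [f^{(1)}(42) − f^{(1)}(2)] = 1/12 × (7.84147e+08 − 192.000) = 6.53456e+07.
After k=1: 3.57441e+10.
k=2: B_{4}/(4)! × [f^{(3)}(42) − f^{(3)}(2)] = −1/720 × (8.89056e+06 − 960.000) = -12346.7.

S_2 ≈ 3.57440e+10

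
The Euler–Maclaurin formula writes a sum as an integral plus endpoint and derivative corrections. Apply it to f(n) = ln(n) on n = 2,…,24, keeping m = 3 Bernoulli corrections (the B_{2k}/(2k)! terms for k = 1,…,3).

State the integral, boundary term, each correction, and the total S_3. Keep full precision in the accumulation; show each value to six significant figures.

S_3 ≈ 54.7847

The integral term ∫_2^24 ln(x) dx = 52.8870.
Endpoint term: (f(2) + f(24))/2 = (0.693147 + 3.17805)/2 = 1.93560.
Running total after boundary: 54.8226.
Order-1 term: 1/12 · (0.0416667 − 0.500000) = -0.0381944.
Running total after k=1: 54.7844.
Order-2 term: −1/720 · (0.000144676 − 0.250000) = 0.000347021.
Running total after k=2: 54.7848.
Order-3 term: 1/30240 · (3.01408e-06 − 0.750000) = -2.48015e-05.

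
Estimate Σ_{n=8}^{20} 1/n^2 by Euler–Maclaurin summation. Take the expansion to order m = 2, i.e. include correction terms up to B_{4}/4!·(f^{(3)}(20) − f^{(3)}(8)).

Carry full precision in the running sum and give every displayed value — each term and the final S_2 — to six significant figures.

S_2 ≈ 0.0843662

∫_8^20 1/x^2 dx evaluates to 0.0750000.
Endpoint term: (f(8) + f(20))/2 = (0.0156250 + 0.00250000)/2 = 0.00906250.
Integral + boundary = 0.0840625.
Correction k=1: B_{2}/2! · (f^{(1)}(20) − f^{(1)}(8)) = 1/12 · (-0.000250000 − (-0.00390625)) = 0.000304687.
After k=1: 0.0843672.
Correction k=2: B_{4}/4! · (f^{(3)}(20) − f^{(3)}(8)) = −1/720 · (-7.50000e-06 − (-0.000732422)) = -1.00684e-06.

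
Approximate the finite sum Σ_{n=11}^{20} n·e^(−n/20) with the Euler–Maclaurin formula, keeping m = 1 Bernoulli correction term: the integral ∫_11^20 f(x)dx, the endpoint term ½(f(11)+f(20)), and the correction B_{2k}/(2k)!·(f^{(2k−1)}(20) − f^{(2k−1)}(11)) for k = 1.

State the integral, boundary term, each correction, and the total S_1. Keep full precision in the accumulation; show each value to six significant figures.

The integral term ∫_11^20 x·e^(−x/20) dx = 63.4053.
½[f(11) + f(20)] = ½[6.34645 + 7.35759] = 6.85202.
So far: 70.2573.
k=1: B_{2}/(2)! × [f^{(1)}(20) − f^{(1)}(11)] = 1/12 × (0.00000 − 0.259627) = -0.0216356.

S_1 ≈ 70.2357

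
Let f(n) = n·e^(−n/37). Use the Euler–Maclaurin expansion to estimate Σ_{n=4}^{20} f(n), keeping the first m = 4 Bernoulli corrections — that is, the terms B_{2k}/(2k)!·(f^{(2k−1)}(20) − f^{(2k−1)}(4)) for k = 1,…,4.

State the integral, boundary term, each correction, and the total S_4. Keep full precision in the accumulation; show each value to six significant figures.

Integral: ∫_4^20 x·e^(−x/37) dx = 133.202.
½[f(4) + f(20)] = ½[3.59012 + 11.6487] = 7.61939.
So far: 140.821.
Correction k=1: B_{2}/2! · (f^{(1)}(20) − f^{(1)}(4)) = 1/12 · (0.267605 − 0.800500) = -0.0444080.
Partial sum through k=1: 140.777.
Correction k=2: B_{4}/4! · (f^{(3)}(20) − f^{(3)}(4)) = −1/720 · (0.00104636 − 0.00189595) = 1.17999e-06.
Partial sum through k=2: 140.777.
Correction k=3: B_{6}/6! · (f^{(5)}(20) − f^{(5)}(4)) = 1/30240 · (1.38587e-06 − 2.34271e-06) = -3.16418e-11.
Partial sum through k=3: 140.777.
Correction k=4: B_{8}/8! · (f^{(7)}(20) − f^{(7)}(4)) = −1/1209600 · (1.46633e-09 − 2.41089e-09) = 7.80885e-16.

S_4 ≈ 140.777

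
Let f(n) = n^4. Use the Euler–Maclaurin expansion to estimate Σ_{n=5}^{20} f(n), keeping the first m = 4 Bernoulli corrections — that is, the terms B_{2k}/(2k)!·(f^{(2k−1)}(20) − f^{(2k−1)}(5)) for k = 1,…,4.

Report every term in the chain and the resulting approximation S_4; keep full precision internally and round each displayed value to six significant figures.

∫_5^20 x^4 dx evaluates to 639375.
Boundary: ½(f(5) + f(20)) = ½(625.000 + 160000) = 80312.5.
So far: 719688.
Order-1 term: 1/12 · (32000.0 − 500.000) = 2625.00.
Partial sum through k=1: 722312.
Order-2 term: −1/720 · (480.000 − 120.000) = -0.500000.
Partial sum through k=2: 722312.
Order-3 term: 1/30240 · (0.00000 − 0.00000) = 0.00000.
Partial sum through k=3: 722312.
Order-4 term: −1/1209600 · (0.00000 − 0.00000) = 0.00000.

S_4 ≈ 722312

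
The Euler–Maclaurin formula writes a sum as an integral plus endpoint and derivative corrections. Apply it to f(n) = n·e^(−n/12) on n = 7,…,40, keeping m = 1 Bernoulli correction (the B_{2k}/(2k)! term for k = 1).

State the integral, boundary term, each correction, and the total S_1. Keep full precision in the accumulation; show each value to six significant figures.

S_1 ≈ 107.612

Integral: ∫_7^40 x·e^(−x/12) dx = 104.971.
Boundary: ½(f(7) + f(40)) = ½(3.90625 + 1.42696) = 2.66660.
So far: 107.638.
k=1: B_{2}/(2)! × [f^{(1)}(40) − f^{(1)}(7)] = 1/12 × (-0.0832393 − 0.232515) = -0.0263128.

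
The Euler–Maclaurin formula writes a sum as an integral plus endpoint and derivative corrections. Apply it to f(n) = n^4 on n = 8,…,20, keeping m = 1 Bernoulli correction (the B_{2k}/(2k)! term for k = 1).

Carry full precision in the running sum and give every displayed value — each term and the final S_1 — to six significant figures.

S_1 ≈ 717990

∫_8^20 x^4 dx evaluates to 633446.
Endpoint term: (f(8) + f(20))/2 = (4096.00 + 160000)/2 = 82048.0.
So far: 715494.
Order-1 term: 1/12 · (32000.0 − 2048.00) = 2496.00.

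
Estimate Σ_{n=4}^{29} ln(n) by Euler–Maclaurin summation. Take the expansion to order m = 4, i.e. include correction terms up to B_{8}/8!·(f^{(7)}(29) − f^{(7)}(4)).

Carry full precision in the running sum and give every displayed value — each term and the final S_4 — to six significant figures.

The integral term ∫_4^29 ln(x) dx = 67.1064.
Endpoint term: (f(4) + f(29))/2 = (1.38629 + 3.36730)/2 = 2.37680.
Running total after boundary: 69.4832.
k=1: B_{2}/(2)! × [f^{(1)}(29) − f^{(1)}(4)] = 1/12 × (0.0344828 − 0.250000) = -0.0179598.
Partial sum through k=1: 69.4652.
k=2: B_{4}/(4)! × [f^{(3)}(29) − f^{(3)}(4)] = −1/720 × (8.20042e-05 − 0.0312500) = 4.32889e-05.
Partial sum through k=2: 69.4653.
k=3: B_{6}/(6)! × [f^{(5)}(29) − f^{(5)}(4)] = 1/30240 × (1.17010e-06 − 0.0234375) = -7.75011e-07.
Partial sum through k=3: 69.4653.
k=4: B_{8}/(8)! × [f^{(7)}(29) − f^{(7)}(4)] = −1/1209600 × (4.17394e-08 − 0.0439453) = 3.63304e-08.

S_4 ≈ 69.4653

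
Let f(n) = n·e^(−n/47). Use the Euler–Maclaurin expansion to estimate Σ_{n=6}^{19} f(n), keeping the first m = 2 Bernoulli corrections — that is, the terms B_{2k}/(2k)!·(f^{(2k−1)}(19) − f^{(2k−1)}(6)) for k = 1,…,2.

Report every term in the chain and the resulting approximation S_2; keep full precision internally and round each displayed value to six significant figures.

S_2 ≈ 130.908

Integral: ∫_6^19 x·e^(−x/47) dx = 121.958.
Boundary: ½(f(6) + f(19)) = ½(5.28092 + 12.6820) = 8.98146.
So far: 130.939.
k=1: B_{2}/(2)! × [f^{(1)}(19) − f^{(1)}(6)] = 1/12 × (0.397644 − 0.767793) = -0.0308458.
Partial sum through k=1: 130.908.
k=2: B_{4}/(4)! × [f^{(3)}(19) − f^{(3)}(6)] = −1/720 × (0.000784333 − 0.00114445) = 5.00168e-07.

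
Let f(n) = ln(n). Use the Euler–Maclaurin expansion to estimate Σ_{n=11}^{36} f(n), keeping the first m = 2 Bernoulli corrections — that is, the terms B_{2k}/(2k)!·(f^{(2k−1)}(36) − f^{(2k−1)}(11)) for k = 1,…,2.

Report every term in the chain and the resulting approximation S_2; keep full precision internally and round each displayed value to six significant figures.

S_2 ≈ 80.6153

Integral: ∫_11^36 ln(x) dx = 77.6298.
Boundary: ½(f(11) + f(36)) = ½(2.39790 + 3.58352) = 2.99071.
Running total after boundary: 80.6205.
Order-1 term: 1/12 · (0.0277778 − 0.0909091) = -0.00526094.
After k=1: 80.6153.
Order-2 term: −1/720 · (4.28669e-05 − 0.00150263) = 2.02745e-06.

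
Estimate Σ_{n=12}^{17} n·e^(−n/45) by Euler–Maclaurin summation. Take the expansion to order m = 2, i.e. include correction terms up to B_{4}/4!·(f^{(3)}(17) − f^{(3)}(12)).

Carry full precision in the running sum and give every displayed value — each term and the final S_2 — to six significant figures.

Integral: ∫_12^17 x·e^(−x/45) dx = 52.3882.
½[f(12) + f(17)] = ½[9.19114 + 11.6515] = 10.4213.
Running total after boundary: 62.8095.
Order-1 term: 1/12 · (0.426460 − 0.561681) = -0.0112684.
After k=1: 62.7983.
Order-2 term: −1/720 · (0.000887519 − 0.00103385) = 2.03231e-07.

S_2 ≈ 62.7983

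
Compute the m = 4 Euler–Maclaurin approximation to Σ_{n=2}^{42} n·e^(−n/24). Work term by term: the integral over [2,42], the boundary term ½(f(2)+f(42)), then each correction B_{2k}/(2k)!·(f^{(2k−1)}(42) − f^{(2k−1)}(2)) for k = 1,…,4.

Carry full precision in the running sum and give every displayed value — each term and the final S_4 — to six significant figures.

S_4 ≈ 303.338

The integral term ∫_2^42 x·e^(−x/24) dx = 298.850.
½[f(2) + f(42)] = ½[1.84009 + 7.29851] = 4.56930.
Integral + boundary = 303.419.
Correction k=1: B_{2}/2! · (f^{(1)}(42) − f^{(1)}(2)) = 1/12 · (-0.130330 − 0.843374) = -0.0811420.
After k=1: 303.338.
Correction k=2: B_{4}/4! · (f^{(3)}(42) − f^{(3)}(2)) = −1/720 · (0.000377114 − 0.00465879) = 5.94677e-06.
After k=2: 303.338.
Correction k=3: B_{6}/6! · (f^{(5)}(42) − f^{(5)}(2)) = 1/30240 · (1.70225e-06 − 1.36344e-05) = -3.94580e-10.
After k=3: 303.338.
Correction k=4: B_{8}/8! · (f^{(7)}(42) − f^{(7)}(2)) = −1/1209600 · (4.77394e-09 − 3.32995e-08) = 2.35827e-14.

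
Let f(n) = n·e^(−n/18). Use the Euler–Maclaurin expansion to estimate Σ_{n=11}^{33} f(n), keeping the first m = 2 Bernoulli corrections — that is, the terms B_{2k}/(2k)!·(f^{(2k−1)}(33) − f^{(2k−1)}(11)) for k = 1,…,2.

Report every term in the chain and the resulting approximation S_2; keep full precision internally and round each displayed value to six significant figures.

∫_11^33 x·e^(−x/18) dx evaluates to 136.545.
Boundary: ½(f(11) + f(33)) = ½(5.97022 + 5.27603) = 5.62313.
Running total after boundary: 142.168.
k=1: B_{2}/(2)! × [f^{(1)}(33) − f^{(1)}(11)] = 1/12 × (-0.133233 − 0.211068) = -0.0286918.
After k=1: 142.139.
k=2: B_{4}/(4)! × [f^{(3)}(33) − f^{(3)}(11)] = −1/720 × (0.000575699 − 0.00400174) = 4.75839e-06.

S_2 ≈ 142.139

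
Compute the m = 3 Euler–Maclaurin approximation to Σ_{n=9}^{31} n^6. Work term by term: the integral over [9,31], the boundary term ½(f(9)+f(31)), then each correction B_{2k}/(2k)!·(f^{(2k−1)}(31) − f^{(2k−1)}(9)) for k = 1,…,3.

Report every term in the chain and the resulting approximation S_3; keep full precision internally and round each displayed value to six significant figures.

S_3 ≈ 4.38799e+09

The integral term ∫_9^31 x^6 dx = 3.92969e+09.
Endpoint term: (f(9) + f(31))/2 = (531441 + 8.87504e+08)/2 = 4.44018e+08.
Integral + boundary = 4.37371e+09.
Order-1 term: 1/12 · (1.71775e+08 − 354294) = 1.42851e+07.
Partial sum through k=1: 4.38799e+09.
Order-2 term: −1/720 · (3.57492e+06 − 87480.0) = -4843.67.
Partial sum through k=2: 4.38799e+09.
Order-3 term: 1/30240 · (22320.0 − 6480.00) = 0.523810.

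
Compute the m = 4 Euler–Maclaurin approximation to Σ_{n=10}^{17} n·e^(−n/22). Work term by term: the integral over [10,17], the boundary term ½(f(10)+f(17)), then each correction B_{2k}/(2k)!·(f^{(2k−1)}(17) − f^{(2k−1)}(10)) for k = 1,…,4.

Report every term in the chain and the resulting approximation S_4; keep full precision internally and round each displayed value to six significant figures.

The integral term ∫_10^17 x·e^(−x/22) dx = 50.6712.
½[f(10) + f(17)] = ½[6.34736 + 7.84978] = 7.09857.
So far: 57.7698.
Correction k=1: B_{2}/2! · (f^{(1)}(17) − f^{(1)}(10)) = 1/12 · (0.104944 − 0.346220) = -0.0201064.
Partial sum through k=1: 57.7497.
Correction k=2: B_{4}/4! · (f^{(3)}(17) − f^{(3)}(10)) = −1/720 · (0.00212489 − 0.00333821) = 1.68516e-06.
Partial sum through k=2: 57.7497.
Correction k=3: B_{6}/6! · (f^{(5)}(17) − f^{(5)}(10)) = 1/30240 · (8.33256e-06 − 1.23163e-05) = -1.31737e-10.
Partial sum through k=3: 57.7497.
Correction k=4: B_{8}/8! · (f^{(7)}(17) − f^{(7)}(10)) = −1/1209600 · (2.53612e-08 − 3.66435e-08) = 9.32727e-15.

S_4 ≈ 57.7497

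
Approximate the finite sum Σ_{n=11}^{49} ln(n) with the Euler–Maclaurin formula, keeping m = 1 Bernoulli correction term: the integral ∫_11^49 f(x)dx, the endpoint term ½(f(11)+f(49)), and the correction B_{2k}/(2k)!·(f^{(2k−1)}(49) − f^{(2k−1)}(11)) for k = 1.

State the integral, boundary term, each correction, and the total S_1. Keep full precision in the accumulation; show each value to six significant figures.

Integral: ∫_11^49 ln(x) dx = 126.322.
½[f(11) + f(49)] = ½[2.39790 + 3.89182] = 3.14486.
So far: 129.467.
k=1: B_{2}/(2)! × [f^{(1)}(49) − f^{(1)}(11)] = 1/12 × (0.0204082 − 0.0909091) = -0.00587508.

S_1 ≈ 129.461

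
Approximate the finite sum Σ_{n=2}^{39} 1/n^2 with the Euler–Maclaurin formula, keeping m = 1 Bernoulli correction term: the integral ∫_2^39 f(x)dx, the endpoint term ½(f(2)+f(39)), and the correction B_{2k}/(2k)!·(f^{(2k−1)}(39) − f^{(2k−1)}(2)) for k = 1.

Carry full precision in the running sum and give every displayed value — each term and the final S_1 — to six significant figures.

S_1 ≈ 0.620518

The integral term ∫_2^39 1/x^2 dx = 0.474359.
½[f(2) + f(39)] = ½[0.250000 + 0.000657462] = 0.125329.
Running total after boundary: 0.599688.
Order-1 term: 1/12 · (-3.37160e-05 − (-0.250000)) = 0.0208305.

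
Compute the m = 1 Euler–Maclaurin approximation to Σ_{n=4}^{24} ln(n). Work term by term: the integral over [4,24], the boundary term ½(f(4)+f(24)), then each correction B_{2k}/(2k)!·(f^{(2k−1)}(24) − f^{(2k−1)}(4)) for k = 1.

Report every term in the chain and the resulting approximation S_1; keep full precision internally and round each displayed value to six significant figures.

S_1 ≈ 52.9929

Integral: ∫_4^24 ln(x) dx = 50.7281.
½[f(4) + f(24)] = ½[1.38629 + 3.17805] = 2.28217.
So far: 53.0103.
Order-1 term: 1/12 · (0.0416667 − 0.250000) = -0.0173611.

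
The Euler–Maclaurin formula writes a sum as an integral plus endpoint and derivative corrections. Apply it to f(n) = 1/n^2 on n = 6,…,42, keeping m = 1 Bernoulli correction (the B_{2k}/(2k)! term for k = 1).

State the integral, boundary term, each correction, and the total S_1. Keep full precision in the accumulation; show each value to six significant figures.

S_1 ≈ 0.157799

Integral: ∫_6^42 1/x^2 dx = 0.142857.
½[f(6) + f(42)] = ½[0.0277778 + 0.000566893] = 0.0141723.
Integral + boundary = 0.157029.
Correction k=1: B_{2}/2! · (f^{(1)}(42) − f^{(1)}(6)) = 1/12 · (-2.69949e-05 − (-0.00925926)) = 0.000769355.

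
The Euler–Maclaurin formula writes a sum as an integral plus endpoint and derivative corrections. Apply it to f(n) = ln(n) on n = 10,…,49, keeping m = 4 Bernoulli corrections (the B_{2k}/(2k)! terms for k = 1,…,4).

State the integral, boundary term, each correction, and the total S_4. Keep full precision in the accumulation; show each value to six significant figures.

The integral term ∫_10^49 ln(x) dx = 128.673.
Endpoint term: (f(10) + f(49))/2 = (2.30259 + 3.89182)/2 = 3.09720.
Integral + boundary = 131.771.
Correction k=1: B_{2}/2! · (f^{(1)}(49) − f^{(1)}(10)) = 1/12 · (0.0204082 − 0.100000) = -0.00663265.
Running total after k=1: 131.764.
Correction k=2: B_{4}/4! · (f^{(3)}(49) − f^{(3)}(10)) = −1/720 · (1.69997e-05 − 0.00200000) = 2.75417e-06.
Running total after k=2: 131.764.
Correction k=3: B_{6}/6! · (f^{(5)}(49) − f^{(5)}(10)) = 1/30240 · (8.49632e-08 − 0.000240000) = -7.93370e-09.
Running total after k=3: 131.764.
Correction k=4: B_{8}/8! · (f^{(7)}(49) − f^{(7)}(10)) = −1/1209600 · (1.06160e-09 − 7.20000e-05) = 5.95229e-11.

S_4 ≈ 131.764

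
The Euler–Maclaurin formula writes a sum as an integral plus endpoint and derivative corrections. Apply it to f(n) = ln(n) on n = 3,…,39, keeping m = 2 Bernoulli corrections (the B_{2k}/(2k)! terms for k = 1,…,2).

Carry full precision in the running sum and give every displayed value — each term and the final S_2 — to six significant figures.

S_2 ≈ 105.939

Integral: ∫_3^39 ln(x) dx = 103.583.
½[f(3) + f(39)] = ½[1.09861 + 3.66356] = 2.38109.
Running total after boundary: 105.964.
k=1: B_{2}/(2)! × [f^{(1)}(39) − f^{(1)}(3)] = 1/12 × (0.0256410 − 0.333333) = -0.0256410.
After k=1: 105.939.
k=2: B_{4}/(4)! × [f^{(3)}(39) − f^{(3)}(3)] = −1/720 × (3.37160e-05 − 0.0740741) = 0.000102834.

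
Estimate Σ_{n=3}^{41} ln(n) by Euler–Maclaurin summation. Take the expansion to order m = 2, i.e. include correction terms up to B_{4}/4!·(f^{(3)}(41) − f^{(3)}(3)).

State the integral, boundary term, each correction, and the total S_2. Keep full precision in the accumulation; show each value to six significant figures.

S_2 ≈ 113.341

The integral term ∫_3^41 ln(x) dx = 110.961.
½[f(3) + f(41)] = ½[1.09861 + 3.71357] = 2.40609.
Running total after boundary: 113.367.
k=1: B_{2}/(2)! × [f^{(1)}(41) − f^{(1)}(3)] = 1/12 × (0.0243902 − 0.333333) = -0.0257453.
Running total after k=1: 113.341.
k=2: B_{4}/(4)! × [f^{(3)}(41) − f^{(3)}(3)] = −1/720 × (2.90187e-05 − 0.0740741) = 0.000102840.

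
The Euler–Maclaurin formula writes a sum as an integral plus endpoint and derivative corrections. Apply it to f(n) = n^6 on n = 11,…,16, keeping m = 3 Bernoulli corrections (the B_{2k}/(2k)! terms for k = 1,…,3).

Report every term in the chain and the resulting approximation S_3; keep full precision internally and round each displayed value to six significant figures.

S_3 ≈ 4.52817e+07

∫_11^16 x^6 dx evaluates to 3.55640e+07.
½[f(11) + f(16)] = ½[1.77156e+06 + 1.67772e+07] = 9.27439e+06.
Integral + boundary = 4.48384e+07.
k=1: B_{2}/(2)! × [f^{(1)}(16) − f^{(1)}(11)] = 1/12 × (6.29146e+06 − 966306) = 443762.
After k=1: 4.52822e+07.
k=2: B_{4}/(4)! × [f^{(3)}(16) − f^{(3)}(11)] = −1/720 × (491520 − 159720) = -460.833.
After k=2: 4.52817e+07.
k=3: B_{6}/(6)! × [f^{(5)}(16) − f^{(5)}(11)] = 1/30240 × (11520.0 − 7920.00) = 0.119048.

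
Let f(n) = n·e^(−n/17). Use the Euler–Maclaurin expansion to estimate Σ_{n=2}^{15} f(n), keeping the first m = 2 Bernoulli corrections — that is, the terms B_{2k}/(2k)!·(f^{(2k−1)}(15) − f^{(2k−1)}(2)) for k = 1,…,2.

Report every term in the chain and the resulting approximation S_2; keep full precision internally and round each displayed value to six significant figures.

The integral term ∫_2^15 x·e^(−x/17) dx = 62.0385.
Endpoint term: (f(2) + f(15))/2 = (1.77802 + 6.20712)/2 = 3.99257.
Running total after boundary: 66.0311.
k=1: B_{2}/(2)! × [f^{(1)}(15) − f^{(1)}(2)] = 1/12 × (0.0486833 − 0.784420) = -0.0613114.
Partial sum through k=1: 65.9698.
k=2: B_{4}/(4)! × [f^{(3)}(15) − f^{(3)}(2)] = −1/720 × (0.00303218 − 0.00886657) = 8.10333e-06.

S_2 ≈ 65.9698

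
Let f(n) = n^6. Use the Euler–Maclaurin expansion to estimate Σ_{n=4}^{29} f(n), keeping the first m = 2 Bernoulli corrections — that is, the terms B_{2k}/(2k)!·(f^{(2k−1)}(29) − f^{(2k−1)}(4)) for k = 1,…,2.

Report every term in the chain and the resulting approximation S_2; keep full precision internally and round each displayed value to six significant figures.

S_2 ≈ 2.77193e+09

Integral: ∫_4^29 x^6 dx = 2.46427e+09.
Endpoint term: (f(4) + f(29))/2 = (4096.00 + 5.94823e+08)/2 = 2.97414e+08.
Integral + boundary = 2.76168e+09.
Correction k=1: B_{2}/2! · (f^{(1)}(29) − f^{(1)}(4)) = 1/12 · (1.23067e+08 − 6144.00) = 1.02551e+07.
Partial sum through k=1: 2.77193e+09.
Correction k=2: B_{4}/4! · (f^{(3)}(29) − f^{(3)}(4)) = −1/720 · (2.92668e+06 − 7680.00) = -4054.17.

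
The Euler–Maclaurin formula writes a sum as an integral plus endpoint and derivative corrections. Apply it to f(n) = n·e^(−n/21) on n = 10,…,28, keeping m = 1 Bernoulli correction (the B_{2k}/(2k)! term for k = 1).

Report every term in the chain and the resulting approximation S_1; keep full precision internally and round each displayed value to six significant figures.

Integral: ∫_10^28 x·e^(−x/21) dx = 133.124.
½[f(10) + f(28)] = ½[6.21145 + 7.38072] = 6.79609.
Integral + boundary = 139.920.
Correction k=1: B_{2}/2! · (f^{(1)}(28) − f^{(1)}(10)) = 1/12 · (-0.0878657 − 0.325362) = -0.0344356.

S_1 ≈ 139.886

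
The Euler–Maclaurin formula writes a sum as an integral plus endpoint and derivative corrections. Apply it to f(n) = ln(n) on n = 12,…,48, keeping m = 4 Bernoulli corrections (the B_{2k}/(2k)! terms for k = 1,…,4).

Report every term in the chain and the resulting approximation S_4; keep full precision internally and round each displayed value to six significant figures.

The integral term ∫_12^48 ln(x) dx = 119.999.
½[f(12) + f(48)] = ½[2.48491 + 3.87120] = 3.17805.
Running total after boundary: 123.177.
Order-1 term: 1/12 · (0.0208333 − 0.0833333) = -0.00520833.
After k=1: 123.172.
Order-2 term: −1/720 · (1.80845e-05 − 0.00115741) = 1.58239e-06.
After k=2: 123.172.
Order-3 term: 1/30240 · (9.41901e-08 − 9.64506e-05) = -3.18639e-09.
After k=3: 123.172.
Order-4 term: −1/1209600 · (1.22643e-09 − 2.00939e-05) = 1.66110e-11.

S_4 ≈ 123.172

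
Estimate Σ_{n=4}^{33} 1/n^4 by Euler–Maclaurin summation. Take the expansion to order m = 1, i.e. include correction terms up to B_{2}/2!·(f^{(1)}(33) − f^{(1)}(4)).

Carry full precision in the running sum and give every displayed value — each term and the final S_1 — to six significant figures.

S_1 ≈ 0.00747812

Integral: ∫_4^33 1/x^4 dx = 0.00519906.
Boundary: ½(f(4) + f(33)) = ½(0.00390625 + 8.43226e-07) = 0.00195355.
Running total after boundary: 0.00715260.
Correction k=1: B_{2}/2! · (f^{(1)}(33) − f^{(1)}(4)) = 1/12 · (-1.02209e-07 − (-0.00390625)) = 0.000325512.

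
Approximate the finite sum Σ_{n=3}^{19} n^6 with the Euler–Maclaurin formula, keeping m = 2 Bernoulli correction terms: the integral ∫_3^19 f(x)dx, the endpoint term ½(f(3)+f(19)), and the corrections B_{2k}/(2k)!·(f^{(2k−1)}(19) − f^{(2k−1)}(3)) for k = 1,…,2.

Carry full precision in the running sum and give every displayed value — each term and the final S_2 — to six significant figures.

The integral term ∫_3^19 x^6 dx = 1.27696e+08.
Boundary: ½(f(3) + f(19)) = ½(729.000 + 4.70459e+07) = 2.35233e+07.
Integral + boundary = 1.51219e+08.
k=1: B_{2}/(2)! × [f^{(1)}(19) − f^{(1)}(3)] = 1/12 × (1.48566e+07 − 1458.00) = 1.23793e+06.
After k=1: 1.52457e+08.
k=2: B_{4}/(4)! × [f^{(3)}(19) − f^{(3)}(3)] = −1/720 × (823080 − 3240.00) = -1138.67.

S_2 ≈ 1.52456e+08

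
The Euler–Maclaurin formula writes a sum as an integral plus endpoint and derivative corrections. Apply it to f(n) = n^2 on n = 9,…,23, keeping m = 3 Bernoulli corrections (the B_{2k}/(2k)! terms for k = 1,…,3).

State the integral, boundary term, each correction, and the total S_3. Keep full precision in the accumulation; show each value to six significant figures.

Integral: ∫_9^23 x^2 dx = 3812.67.
Endpoint term: (f(9) + f(23))/2 = (81.0000 + 529.000)/2 = 305.000.
Integral + boundary = 4117.67.
k=1: B_{2}/(2)! × [f^{(1)}(23) − f^{(1)}(9)] = 1/12 × (46.0000 − 18.0000) = 2.33333.
After k=1: 4120.00.
k=2: B_{4}/(4)! × [f^{(3)}(23) − f^{(3)}(9)] = −1/720 × (0.00000 − 0.00000) = 0.00000.
After k=2: 4120.00.
k=3: B_{6}/(6)! × [f^{(5)}(23) − f^{(5)}(9)] = 1/30240 × (0.00000 − 0.00000) = 0.00000.

S_3 ≈ 4120.00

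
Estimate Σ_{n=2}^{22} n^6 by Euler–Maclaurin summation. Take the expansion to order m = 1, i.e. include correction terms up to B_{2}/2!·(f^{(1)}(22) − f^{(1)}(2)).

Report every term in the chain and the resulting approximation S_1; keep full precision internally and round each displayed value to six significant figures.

∫_2^22 x^6 dx evaluates to 3.56337e+08.
Boundary: ½(f(2) + f(22)) = ½(64.0000 + 1.13380e+08) = 5.66900e+07.
Integral + boundary = 4.13027e+08.
Order-1 term: 1/12 · (3.09218e+07 − 192.000) = 2.57680e+06.

S_1 ≈ 4.15604e+08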